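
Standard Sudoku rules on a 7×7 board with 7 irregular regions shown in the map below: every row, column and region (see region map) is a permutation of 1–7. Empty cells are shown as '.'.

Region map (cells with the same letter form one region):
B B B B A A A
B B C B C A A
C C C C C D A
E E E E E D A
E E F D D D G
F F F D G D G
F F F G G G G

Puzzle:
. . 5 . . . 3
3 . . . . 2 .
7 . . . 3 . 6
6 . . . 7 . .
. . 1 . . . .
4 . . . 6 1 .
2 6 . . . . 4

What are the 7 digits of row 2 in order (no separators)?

R1C1 = 1: row 1 has {3,5}; col 1 has {2,3,4,6,7}; region has {3,5} → only 1 remains.
R1C5 = 4: row 1 has {1,3,5}; col 5 has {3,6,7}; region has {2,3,6} → only 4 remains.
R1C6 = 7: row 1 has {1,3,4,5}; col 6 has {1,2}; region has {2,3,4,6} → only 7 remains.
R5C1 = 5: row 5 has {1}; col 1 has {1,2,3,4,6,7}; region has {6,7} → only 5 remains.
R5C5 = 2: row 5 has {1,5}; col 5 has {3,4,6,7}; region has {1} → only 2 remains.
R5C7 = 7: row 5 has {1,2,5}; col 7 has {3,4,6}; region has {4,6} → only 7 remains.
R1C2 = 2: row 1 has {1,3,4,5,7}; col 2 has {6}; region has {1,3,5} → only 2 remains.
R1C4 = 6: row 1 has {1,2,3,4,5,7}; col 4 has {}; region has {1,2,3,5} → only 6 remains.
R2C3 = 6: in row 2, 6 can only go here (every other open cell in that row sees a 6).
R5C6 = 6: in row 5, 6 can only go here (every other open cell in that row sees a 6).
R6C7 = 2: in row 6, 2 can only go here (every other open cell in that row sees a 2).
R7C3 = 7: in row 7, 7 can only go here (every other open cell in that row sees a 7).
R6C3 = 3: row 6 has {1,2,4,6}; col 3 has {1,5,6,7}; region has {1,2,4,6,7} → only 3 remains.
R6C2 = 5: row 6 has {1,2,3,4,6}; col 2 has {2,6}; region has {1,2,3,4,6,7} → only 5 remains.
R6C4 = 7: row 6 has {1,2,3,4,5,6}; col 4 has {6}; region has {1,2,6} → only 7 remains.
R2C4 = 4: row 2 has {2,3,6}; col 4 has {6,7}; region has {1,2,3,5,6} → only 4 remains.
R5C4 = 3: row 5 has {1,2,5,6,7}; col 4 has {4,6,7}; region has {1,2,6,7} → only 3 remains.
R2C2 = 7: row 2 has {2,3,4,6}; col 2 has {2,5,6}; region has {1,2,3,4,5,6} → only 7 remains.
R5C2 = 4: row 5 has {1,2,3,5,6,7}; col 2 has {2,5,6,7}; region has {5,6,7} → only 4 remains.
R3C2 = 1: row 3 has {3,6,7}; col 2 has {2,4,5,6,7}; region has {3,6,7} → only 1 remains.
R4C2 = 3: row 4 has {6,7}; col 2 has {1,2,4,5,6,7}; region has {4,5,6,7} → only 3 remains.
R4C3 = 2: row 4 has {3,6,7}; col 3 has {1,3,5,6,7}; region has {3,4,5,6,7} → only 2 remains.
R4C4 = 1: row 4 has {2,3,6,7}; col 4 has {3,4,6,7}; region has {2,3,4,5,6,7} → only 1 remains.
R4C7 = 5: row 4 has {1,2,3,6,7}; col 7 has {2,3,4,6,7}; region has {2,3,4,6,7} → only 5 remains.
R7C4 = 5: row 7 has {2,4,6,7}; col 4 has {1,3,4,6,7}; region has {2,4,6,7} → only 5 remains.
R7C5 = 1: row 7 has {2,4,5,6,7}; col 5 has {2,3,4,6,7}; region has {2,4,5,6,7} → only 1 remains.
R7C6 = 3: row 7 has {1,2,4,5,6,7}; col 6 has {1,2,6,7}; region has {1,2,4,5,6,7} → only 3 remains.
R2C5 = 5: row 2 has {2,3,4,6,7}; col 5 has {1,2,3,4,6,7}; region has {1,3,6,7} → only 5 remains.
R2C7 = 1: row 2 has {2,3,4,5,6,7}; col 7 has {2,3,4,5,6,7}; region has {2,3,4,5,6,7} → only 1 remains.

3764521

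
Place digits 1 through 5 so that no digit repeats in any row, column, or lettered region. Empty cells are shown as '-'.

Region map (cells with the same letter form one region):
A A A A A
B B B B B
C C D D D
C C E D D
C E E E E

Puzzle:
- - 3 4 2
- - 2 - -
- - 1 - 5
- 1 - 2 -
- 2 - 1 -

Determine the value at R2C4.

5

R1C2 = 5: row 1 has {2,3,4}; col 2 has {1,2}; region has {2,3,4} → only 5 remains.
R3C4 = 3: row 3 has {1,5}; col 4 has {1,2,4}; region has {1,2,5} → only 3 remains.
R4C5 = 4: row 4 has {1,2}; col 5 has {2,5}; region has {1,2,3,5} → only 4 remains.
R5C5 = 3: row 5 has {1,2}; col 5 has {2,4,5}; region has {1,2} → only 3 remains.
R1C1 = 1: row 1 has {2,3,4,5}; col 1 has {}; region has {2,3,4,5} → only 1 remains.
R2C4 = 5: row 2 has {2}; col 4 has {1,2,3,4}; region has {2} → only 5 remains.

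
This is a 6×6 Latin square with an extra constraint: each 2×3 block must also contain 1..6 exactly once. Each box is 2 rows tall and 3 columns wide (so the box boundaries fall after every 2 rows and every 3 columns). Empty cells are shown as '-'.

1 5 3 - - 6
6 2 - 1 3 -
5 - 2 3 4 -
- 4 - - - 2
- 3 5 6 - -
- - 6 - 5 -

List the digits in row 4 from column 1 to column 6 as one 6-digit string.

341562

row 1, column 5 = 2 (sole candidate).
row 2, column 3 = 4 (sole candidate).
row 2, column 6 = 5 (sole candidate).
row 3, column 6 = 1 (sole candidate).
row 4, column 1 = 3: row 4 has {2,4}; col 1 has {1,5,6}; box has {2,4,5} → only 3 remains.
row 4, column 3 = 1: row 4 has {2,3,4}; col 3 has {2,3,4,5,6}; box has {2,3,4,5} → only 1 remains.
row 4, column 4 = 5: row 4 has {1,2,3,4}; col 4 has {1,3,6}; box has {1,2,3,4} → only 5 remains.
row 4, column 5 = 6: row 4 has {1,2,3,4,5}; col 5 has {2,3,4,5}; box has {1,2,3,4,5} → only 6 remains.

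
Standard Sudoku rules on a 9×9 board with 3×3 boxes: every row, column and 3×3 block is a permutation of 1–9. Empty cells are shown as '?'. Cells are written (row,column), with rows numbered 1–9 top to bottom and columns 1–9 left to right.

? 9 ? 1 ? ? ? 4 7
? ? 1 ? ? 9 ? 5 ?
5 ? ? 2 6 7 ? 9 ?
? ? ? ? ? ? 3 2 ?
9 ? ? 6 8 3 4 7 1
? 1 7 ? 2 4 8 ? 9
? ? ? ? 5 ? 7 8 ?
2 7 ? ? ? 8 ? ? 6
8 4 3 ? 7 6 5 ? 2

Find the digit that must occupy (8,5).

(1,5) = 3: row 1 has {1,4,7,9}; col 5 has {2,5,6,7,8}; box has {1,2,6,7,9} → only 3 remains.
(1,6) = 5: row 1 has {1,3,4,7,9}; col 6 has {3,4,6,7,8,9}; box has {1,2,3,6,7,9} → only 5 remains.
(2,5) = 4: row 2 has {1,5,9}; col 5 has {2,3,5,6,7,8}; box has {1,2,3,5,6,7,9} → only 4 remains.
(3,7) = 1: row 3 has {2,5,6,7,9}; col 7 has {3,4,5,7,8}; box has {4,5,7,9} → only 1 remains.
(4,6) = 1: row 4 has {2,3}; col 6 has {3,4,5,6,7,8,9}; box has {2,3,4,6,8} → only 1 remains.
(4,9) = 5: row 4 has {1,2,3}; col 9 has {1,2,6,7,9}; box has {1,2,3,4,7,8,9} → only 5 remains.
(6,4) = 5: row 6 has {1,2,4,7,8,9}; col 4 has {1,2,6}; box has {1,2,3,4,6,8} → only 5 remains.
(6,8) = 6: row 6 has {1,2,4,5,7,8,9}; col 8 has {2,4,5,7,8,9}; box has {1,2,3,4,5,7,8,9} → only 6 remains.
(7,2) = 6: row 7 has {5,7,8}; col 2 has {1,4,7,9}; box has {2,3,4,7,8} → only 6 remains.
(7,3) = 9: row 7 has {5,6,7,8}; col 3 has {1,3,7}; box has {2,3,4,6,7,8} → only 9 remains.
(7,6) = 2: row 7 has {5,6,7,8,9}; col 6 has {1,3,4,5,6,7,8,9}; box has {5,6,7,8} → only 2 remains.
(8,3) = 5: row 8 has {2,6,7,8}; col 3 has {1,3,7,9}; box has {2,3,4,6,7,8,9} → only 5 remains.
(8,7) = 9: row 8 has {2,5,6,7,8}; col 7 has {1,3,4,5,7,8}; box has {2,5,6,7,8} → only 9 remains.
(9,4) = 9: row 9 has {2,3,4,5,6,7,8}; col 4 has {1,2,5,6}; box has {2,5,6,7,8} → only 9 remains.
(9,8) = 1: row 9 has {2,3,4,5,6,7,8,9}; col 8 has {2,4,5,6,7,8,9}; box has {2,5,6,7,8,9} → only 1 remains.
(1,1) = 6: row 1 has {1,3,4,5,7,9}; col 1 has {2,5,8,9}; box has {1,5,9} → only 6 remains.
(1,7) = 2: row 1 has {1,3,4,5,6,7,9}; col 7 has {1,3,4,5,7,8,9}; box has {1,4,5,7,9} → only 2 remains.
(2,4) = 8: row 2 has {1,4,5,9}; col 4 has {1,2,5,6,9}; box has {1,2,3,4,5,6,7,9} → only 8 remains.
(2,7) = 6: row 2 has {1,4,5,8,9}; col 7 has {1,2,3,4,5,7,8,9}; box has {1,2,4,5,7,9} → only 6 remains.
(2,9) = 3: row 2 has {1,4,5,6,8,9}; col 9 has {1,2,5,6,7,9}; box has {1,2,4,5,6,7,9} → only 3 remains.
(3,9) = 8: row 3 has {1,2,5,6,7,9}; col 9 has {1,2,3,5,6,7,9}; box has {1,2,3,4,5,6,7,9} → only 8 remains.
(4,1) = 4: row 4 has {1,2,3,5}; col 1 has {2,5,6,8,9}; box has {1,7,9} → only 4 remains.
(4,2) = 8: row 4 has {1,2,3,4,5}; col 2 has {1,4,6,7,9}; box has {1,4,7,9} → only 8 remains.
(4,3) = 6: row 4 has {1,2,3,4,5,8}; col 3 has {1,3,5,7,9}; box has {1,4,7,8,9} → only 6 remains.
(4,4) = 7: row 4 has {1,2,3,4,5,6,8}; col 4 has {1,2,5,6,8,9}; box has {1,2,3,4,5,6,8} → only 7 remains.
(4,5) = 9: row 4 has {1,2,3,4,5,6,7,8}; col 5 has {2,3,4,5,6,7,8}; box has {1,2,3,4,5,6,7,8} → only 9 remains.
(5,3) = 2: row 5 has {1,3,4,6,7,8,9}; col 3 has {1,3,5,6,7,9}; box has {1,4,6,7,8,9} → only 2 remains.
(6,1) = 3: row 6 has {1,2,4,5,6,7,8,9}; col 1 has {2,4,5,6,8,9}; box has {1,2,4,6,7,8,9} → only 3 remains.
(7,1) = 1: row 7 has {2,5,6,7,8,9}; col 1 has {2,3,4,5,6,8,9}; box has {2,3,4,5,6,7,8,9} → only 1 remains.
(7,9) = 4: row 7 has {1,2,5,6,7,8,9}; col 9 has {1,2,3,5,6,7,8,9}; box has {1,2,5,6,7,8,9} → only 4 remains.
(8,5) = 1: row 8 has {2,5,6,7,8,9}; col 5 has {2,3,4,5,6,7,8,9}; box has {2,5,6,7,8,9} → only 1 remains.

1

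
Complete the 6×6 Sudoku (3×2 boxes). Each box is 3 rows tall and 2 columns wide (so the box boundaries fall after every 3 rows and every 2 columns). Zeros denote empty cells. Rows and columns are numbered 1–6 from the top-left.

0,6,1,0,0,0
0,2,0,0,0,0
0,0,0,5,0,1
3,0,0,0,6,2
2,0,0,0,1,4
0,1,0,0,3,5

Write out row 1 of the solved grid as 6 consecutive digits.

561243

r1c6 = 3: row 1 has {1,6}; col 6 has {1,2,4,5}; box has {1} → only 3 remains.
r2c6 = 6: row 2 has {2}; col 6 has {1,2,3,4,5}; box has {1,3} → only 6 remains.
r3c1 = 4: row 3 has {1,5}; col 1 has {2,3}; box has {2,6} → only 4 remains.
r3c2 = 3: row 3 has {1,4,5}; col 2 has {1,2,6}; box has {2,4,6} → only 3 remains.
r3c5 = 2: row 3 has {1,3,4,5}; col 5 has {1,3,6}; box has {1,3,6} → only 2 remains.
r5c2 = 5: row 5 has {1,2,4}; col 2 has {1,2,3,6}; box has {1,2,3} → only 5 remains.
r6c1 = 6: row 6 has {1,3,5}; col 1 has {2,3,4}; box has {1,2,3,5} → only 6 remains.
r1c1 = 5: row 1 has {1,3,6}; col 1 has {2,3,4,6}; box has {2,3,4,6} → only 5 remains.
r1c5 = 4: row 1 has {1,3,5,6}; col 5 has {1,2,3,6}; box has {1,2,3,6} → only 4 remains.
r2c1 = 1: row 2 has {2,6}; col 1 has {2,3,4,5,6}; box has {2,3,4,5,6} → only 1 remains.
r2c5 = 5: row 2 has {1,2,6}; col 5 has {1,2,3,4,6}; box has {1,2,3,4,6} → only 5 remains.
r3c3 = 6: row 3 has {1,2,3,4,5}; col 3 has {1}; box has {1,5} → only 6 remains.
r4c2 = 4: row 4 has {2,3,6}; col 2 has {1,2,3,5,6}; box has {1,2,3,5,6} → only 4 remains.
r4c3 = 5: row 4 has {2,3,4,6}; col 3 has {1,6}; box has {} → only 5 remains.
r4c4 = 1: row 4 has {2,3,4,5,6}; col 4 has {5}; box has {5} → only 1 remains.
r5c3 = 3: row 5 has {1,2,4,5}; col 3 has {1,5,6}; box has {1,5} → only 3 remains.
r5c4 = 6: row 5 has {1,2,3,4,5}; col 4 has {1,5}; box has {1,3,5} → only 6 remains.
r1c4 = 2: row 1 has {1,3,4,5,6}; col 4 has {1,5,6}; box has {1,5,6} → only 2 remains.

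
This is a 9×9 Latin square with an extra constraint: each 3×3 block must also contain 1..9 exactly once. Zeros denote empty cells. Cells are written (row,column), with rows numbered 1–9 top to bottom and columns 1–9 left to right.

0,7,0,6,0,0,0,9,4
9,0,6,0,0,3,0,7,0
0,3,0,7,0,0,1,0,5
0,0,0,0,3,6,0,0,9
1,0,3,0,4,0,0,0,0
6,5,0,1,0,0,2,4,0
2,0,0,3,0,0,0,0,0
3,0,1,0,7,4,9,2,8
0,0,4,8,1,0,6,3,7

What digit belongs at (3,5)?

(2,7) = 8: row 2 has {3,6,7,9}; col 7 has {1,2,6,9}; box has {1,4,5,7,9} → only 8 remains.
(2,9) = 2: row 2 has {3,6,7,8,9}; col 9 has {4,5,7,8,9}; box has {1,4,5,7,8,9} → only 2 remains.
(3,8) = 6: row 3 has {1,3,5,7}; col 8 has {2,3,4,7,9}; box has {1,2,4,5,7,8,9} → only 6 remains.
(5,9) = 6: row 5 has {1,3,4}; col 9 has {2,4,5,7,8,9}; box has {2,4,9} → only 6 remains.
(6,9) = 3: row 6 has {1,2,4,5,6}; col 9 has {2,4,5,6,7,8,9}; box has {2,4,6,9} → only 3 remains.
(7,9) = 1: row 7 has {2,3}; col 9 has {2,3,4,5,6,7,8,9}; box has {2,3,6,7,8,9} → only 1 remains.
(8,2) = 6: row 8 has {1,2,3,4,7,8,9}; col 2 has {3,5,7}; box has {1,2,3,4} → only 6 remains.
(8,4) = 5: row 8 has {1,2,3,4,6,7,8,9}; col 4 has {1,3,6,7,8}; box has {1,3,4,7,8} → only 5 remains.
(9,1) = 5: row 9 has {1,3,4,6,7,8}; col 1 has {1,2,3,6,9}; box has {1,2,3,4,6} → only 5 remains.
(9,2) = 9: row 9 has {1,3,4,5,6,7,8}; col 2 has {3,5,6,7}; box has {1,2,3,4,5,6} → only 9 remains.
(9,6) = 2: row 9 has {1,3,4,5,6,7,8,9}; col 6 has {3,4,6}; box has {1,3,4,5,7,8} → only 2 remains.
(1,1) = 8: row 1 has {4,6,7,9}; col 1 has {1,2,3,5,6,9}; box has {3,6,7,9} → only 8 remains.
(1,7) = 3: row 1 has {4,6,7,8,9}; col 7 has {1,2,6,8,9}; box has {1,2,4,5,6,7,8,9} → only 3 remains.
(2,4) = 4: row 2 has {2,3,6,7,8,9}; col 4 has {1,3,5,6,7,8}; box has {3,6,7} → only 4 remains.
(2,5) = 5: row 2 has {2,3,4,6,7,8,9}; col 5 has {1,3,4,7}; box has {3,4,6,7} → only 5 remains.
(3,1) = 4: row 3 has {1,3,5,6,7}; col 1 has {1,2,3,5,6,8,9}; box has {3,6,7,8,9} → only 4 remains.
(3,3) = 2: row 3 has {1,3,4,5,6,7}; col 3 has {1,3,4,6}; box has {3,4,6,7,8,9} → only 2 remains.
(4,1) = 7: row 4 has {3,6,9}; col 1 has {1,2,3,4,5,6,8,9}; box has {1,3,5,6} → only 7 remains.
(4,3) = 8: row 4 has {3,6,7,9}; col 3 has {1,2,3,4,6}; box has {1,3,5,6,7} → only 8 remains.
(4,4) = 2: row 4 has {3,6,7,8,9}; col 4 has {1,3,4,5,6,7,8}; box has {1,3,4,6} → only 2 remains.
(4,7) = 5: row 4 has {2,3,6,7,8,9}; col 7 has {1,2,3,6,8,9}; box has {2,3,4,6,9} → only 5 remains.
(4,8) = 1: row 4 has {2,3,5,6,7,8,9}; col 8 has {2,3,4,6,7,9}; box has {2,3,4,5,6,9} → only 1 remains.
(5,2) = 2: row 5 has {1,3,4,6}; col 2 has {3,5,6,7,9}; box has {1,3,5,6,7,8} → only 2 remains.
(5,4) = 9: row 5 has {1,2,3,4,6}; col 4 has {1,2,3,4,5,6,7,8}; box has {1,2,3,4,6} → only 9 remains.
(5,7) = 7: row 5 has {1,2,3,4,6,9}; col 7 has {1,2,3,5,6,8,9}; box has {1,2,3,4,5,6,9} → only 7 remains.
(5,8) = 8: row 5 has {1,2,3,4,6,7,9}; col 8 has {1,2,3,4,6,7,9}; box has {1,2,3,4,5,6,7,9} → only 8 remains.
(6,3) = 9: row 6 has {1,2,3,4,5,6}; col 3 has {1,2,3,4,6,8}; box has {1,2,3,5,6,7,8} → only 9 remains.
(6,5) = 8: row 6 has {1,2,3,4,5,6,9}; col 5 has {1,3,4,5,7}; box has {1,2,3,4,6,9} → only 8 remains.
(6,6) = 7: row 6 has {1,2,3,4,5,6,8,9}; col 6 has {2,3,4,6}; box has {1,2,3,4,6,8,9} → only 7 remains.
(7,2) = 8: row 7 has {1,2,3}; col 2 has {2,3,5,6,7,9}; box has {1,2,3,4,5,6,9} → only 8 remains.
(7,3) = 7: row 7 has {1,2,3,8}; col 3 has {1,2,3,4,6,8,9}; box has {1,2,3,4,5,6,8,9} → only 7 remains.
(7,6) = 9: row 7 has {1,2,3,7,8}; col 6 has {2,3,4,6,7}; box has {1,2,3,4,5,7,8} → only 9 remains.
(7,7) = 4: row 7 has {1,2,3,7,8,9}; col 7 has {1,2,3,5,6,7,8,9}; box has {1,2,3,6,7,8,9} → only 4 remains.
(7,8) = 5: row 7 has {1,2,3,4,7,8,9}; col 8 has {1,2,3,4,6,7,8,9}; box has {1,2,3,4,6,7,8,9} → only 5 remains.
(1,3) = 5: row 1 has {3,4,6,7,8,9}; col 3 has {1,2,3,4,6,7,8,9}; box has {2,3,4,6,7,8,9} → only 5 remains.
(1,5) = 2: row 1 has {3,4,5,6,7,8,9}; col 5 has {1,3,4,5,7,8}; box has {3,4,5,6,7} → only 2 remains.
(1,6) = 1: row 1 has {2,3,4,5,6,7,8,9}; col 6 has {2,3,4,6,7,9}; box has {2,3,4,5,6,7} → only 1 remains.
(2,2) = 1: row 2 has {2,3,4,5,6,7,8,9}; col 2 has {2,3,5,6,7,8,9}; box has {2,3,4,5,6,7,8,9} → only 1 remains.
(3,5) = 9: row 3 has {1,2,3,4,5,6,7}; col 5 has {1,2,3,4,5,7,8}; box has {1,2,3,4,5,6,7} → only 9 remains.

9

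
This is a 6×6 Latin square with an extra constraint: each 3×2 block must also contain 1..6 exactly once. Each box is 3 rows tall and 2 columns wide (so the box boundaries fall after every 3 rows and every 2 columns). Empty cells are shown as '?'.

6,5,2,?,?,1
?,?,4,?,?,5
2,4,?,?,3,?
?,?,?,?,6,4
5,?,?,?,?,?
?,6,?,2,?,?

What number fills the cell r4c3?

3

r1c4 = 3: row 1 has {1,2,5,6}; col 4 has {2}; box has {2,4} → only 3 remains.
r1c5 = 4: row 1 has {1,2,3,5,6}; col 5 has {3,6}; box has {1,3,5} → only 4 remains.
r2c5 = 2: row 2 has {4,5}; col 5 has {3,4,6}; box has {1,3,4,5} → only 2 remains.
r3c6 = 6: row 3 has {2,3,4}; col 6 has {1,4,5}; box has {1,2,3,4,5} → only 6 remains.
r5c5 = 1: row 5 has {5}; col 5 has {2,3,4,6}; box has {4,6} → only 1 remains.
r6c5 = 5: row 6 has {2,6}; col 5 has {1,2,3,4,6}; box has {1,4,6} → only 5 remains.
r6c6 = 3: row 6 has {2,5,6}; col 6 has {1,4,5,6}; box has {1,4,5,6} → only 3 remains.
r5c6 = 2: row 5 has {1,5}; col 6 has {1,3,4,5,6}; box has {1,3,4,5,6} → only 2 remains.
r6c3 = 1: row 6 has {2,3,5,6}; col 3 has {2,4}; box has {2} → only 1 remains.
r3c3 = 5: row 3 has {2,3,4,6}; col 3 has {1,2,4}; box has {2,3,4} → only 5 remains.
r3c4 = 1: row 3 has {2,3,4,5,6}; col 4 has {2,3}; box has {2,3,4,5} → only 1 remains.
r4c3 = 3: row 4 has {4,6}; col 3 has {1,2,4,5}; box has {1,2} → only 3 remains.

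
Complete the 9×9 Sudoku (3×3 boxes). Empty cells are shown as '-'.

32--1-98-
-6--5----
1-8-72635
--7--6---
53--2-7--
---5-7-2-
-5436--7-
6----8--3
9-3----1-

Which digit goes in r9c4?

r1c3 = 5: row 1 has {1,2,3,8,9}; col 3 has {3,4,7,8}; box has {1,2,3,6,8} → only 5 remains.
r1c6 = 4: row 1 has {1,2,3,5,8,9}; col 6 has {2,6,7,8}; box has {1,2,5,7} → only 4 remains.
r1c9 = 7: row 1 has {1,2,3,4,5,8,9}; col 9 has {3,5}; box has {3,5,6,8,9} → only 7 remains.
r2c3 = 9: row 2 has {5,6}; col 3 has {3,4,5,7,8}; box has {1,2,3,5,6,8} → only 9 remains.
r2c4 = 8: row 2 has {5,6,9}; col 4 has {3,5}; box has {1,2,4,5,7} → only 8 remains.
r2c6 = 3: row 2 has {5,6,8,9}; col 6 has {2,4,6,7,8}; box has {1,2,4,5,7,8} → only 3 remains.
r2c8 = 4: row 2 has {3,5,6,8,9}; col 8 has {1,2,3,7,8}; box has {3,5,6,7,8,9} → only 4 remains.
r3c2 = 4: row 3 has {1,2,3,5,6,7,8}; col 2 has {2,3,5,6}; box has {1,2,3,5,6,8,9} → only 4 remains.
r3c4 = 9: row 3 has {1,2,3,4,5,6,7,8}; col 4 has {3,5,8}; box has {1,2,3,4,5,7,8} → only 9 remains.
r9c5 = 4: row 9 has {1,3,9}; col 5 has {1,2,5,6,7}; box has {3,6,8} → only 4 remains.
r9c6 = 5: row 9 has {1,3,4,9}; col 6 has {2,3,4,6,7,8}; box has {3,4,6,8} → only 5 remains.
r1c4 = 6: row 1 has {1,2,3,4,5,7,8,9}; col 4 has {3,5,8,9}; box has {1,2,3,4,5,7,8,9} → only 6 remains.
r2c1 = 7: row 2 has {3,4,5,6,8,9}; col 1 has {1,3,5,6,9}; box has {1,2,3,4,5,6,8,9} → only 7 remains.
r8c5 = 9: row 8 has {3,6,8}; col 5 has {1,2,4,5,6,7}; box has {3,4,5,6,8} → only 9 remains.
r8c8 = 5: row 8 has {3,6,8,9}; col 8 has {1,2,3,4,7,8}; box has {1,3,7} → only 5 remains.
r4c8 = 9: row 4 has {6,7}; col 8 has {1,2,3,4,5,7,8}; box has {2,7} → only 9 remains.
r5c8 = 6: row 5 has {2,3,5,7}; col 8 has {1,2,3,4,5,7,8,9}; box has {2,7,9} → only 6 remains.
r7c6 = 1: row 7 has {3,4,5,6,7}; col 6 has {2,3,4,5,6,7,8}; box has {3,4,5,6,8,9} → only 1 remains.
r5c3 = 1: row 5 has {2,3,5,6,7}; col 3 has {3,4,5,7,8,9}; box has {3,5,7} → only 1 remains.
r5c4 = 4: row 5 has {1,2,3,5,6,7}; col 4 has {3,5,6,8,9}; box has {2,5,6,7} → only 4 remains.
r5c6 = 9: row 5 has {1,2,3,4,5,6,7}; col 6 has {1,2,3,4,5,6,7,8}; box has {2,4,5,6,7} → only 9 remains.
r5c9 = 8: row 5 has {1,2,3,4,5,6,7,9}; col 9 has {3,5,7}; box has {2,6,7,9} → only 8 remains.
r6c3 = 6: row 6 has {2,5,7}; col 3 has {1,3,4,5,7,8,9}; box has {1,3,5,7} → only 6 remains.
r8c3 = 2: row 8 has {3,5,6,8,9}; col 3 has {1,3,4,5,6,7,8,9}; box has {3,4,5,6,9} → only 2 remains.
r8c4 = 7: row 8 has {2,3,5,6,8,9}; col 4 has {3,4,5,6,8,9}; box has {1,3,4,5,6,8,9} → only 7 remains.
r8c7 = 4: row 8 has {2,3,5,6,7,8,9}; col 7 has {6,7,9}; box has {1,3,5,7} → only 4 remains.
r9c4 = 2: row 9 has {1,3,4,5,9}; col 4 has {3,4,5,6,7,8,9}; box has {1,3,4,5,6,7,8,9} → only 2 remains.

2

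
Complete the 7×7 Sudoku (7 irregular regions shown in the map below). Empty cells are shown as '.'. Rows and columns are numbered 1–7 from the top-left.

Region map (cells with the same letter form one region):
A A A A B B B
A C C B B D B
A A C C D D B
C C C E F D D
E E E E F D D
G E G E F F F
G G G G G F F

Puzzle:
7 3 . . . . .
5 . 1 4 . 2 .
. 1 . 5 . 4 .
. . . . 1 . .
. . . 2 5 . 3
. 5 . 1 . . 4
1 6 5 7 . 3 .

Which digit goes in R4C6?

7

R1C4 = 6: row 1 has {3,7}; col 4 has {1,2,4,5,7}; region has {1,3,5,7} → only 6 remains.
R1C5 = 2: row 1 has {3,6,7}; col 5 has {1,5}; region has {4} → only 2 remains.
R2C2 = 7: row 2 has {1,2,4,5}; col 2 has {1,3,5,6}; region has {1,5} → only 7 remains.
R2C7 = 6: row 2 has {1,2,4,5,7}; col 7 has {3,4}; region has {2,4} → only 6 remains.
R3C1 = 2: row 3 has {1,4,5}; col 1 has {1,5,7}; region has {1,3,5,6,7} → only 2 remains.
R3C7 = 7: row 3 has {1,2,4,5}; col 7 has {3,4,6}; region has {2,4,6} → only 7 remains.
R4C4 = 3: row 4 has {1}; col 4 has {1,2,4,5,6,7}; region has {1,2,5} → only 3 remains.
R4C7 = 5: row 4 has {1,3}; col 7 has {3,4,6,7}; region has {2,3,4} → only 5 remains.
R5C2 = 4: row 5 has {2,3,5}; col 2 has {1,3,5,6,7}; region has {1,2,3,5} → only 4 remains.
R6C1 = 3: row 6 has {1,4,5}; col 1 has {1,2,5,7}; region has {1,5,6,7} → only 3 remains.
R6C3 = 2: row 6 has {1,3,4,5}; col 3 has {1,5}; region has {1,3,5,6,7} → only 2 remains.
R7C5 = 4: row 7 has {1,3,5,6,7}; col 5 has {1,2,5}; region has {1,2,3,5,6,7} → only 4 remains.
R7C7 = 2: row 7 has {1,3,4,5,6,7}; col 7 has {3,4,5,6,7}; region has {1,3,4,5} → only 2 remains.
R1C3 = 4: row 1 has {2,3,6,7}; col 3 has {1,2,5}; region has {1,2,3,5,6,7} → only 4 remains.
R1C7 = 1: row 1 has {2,3,4,6,7}; col 7 has {2,3,4,5,6,7}; region has {2,4,6,7} → only 1 remains.
R2C5 = 3: row 2 has {1,2,4,5,6,7}; col 5 has {1,2,4,5}; region has {1,2,4,6,7} → only 3 remains.
R3C5 = 6: row 3 has {1,2,4,5,7}; col 5 has {1,2,3,4,5}; region has {2,3,4,5} → only 6 remains.
R4C2 = 2: row 4 has {1,3,5}; col 2 has {1,3,4,5,6,7}; region has {1,5,7} → only 2 remains.
R4C3 = 6: row 4 has {1,2,3,5}; col 3 has {1,2,4,5}; region has {1,2,5,7} → only 6 remains.
R4C6 = 7: row 4 has {1,2,3,5,6}; col 6 has {2,3,4}; region has {2,3,4,5,6} → only 7 remains.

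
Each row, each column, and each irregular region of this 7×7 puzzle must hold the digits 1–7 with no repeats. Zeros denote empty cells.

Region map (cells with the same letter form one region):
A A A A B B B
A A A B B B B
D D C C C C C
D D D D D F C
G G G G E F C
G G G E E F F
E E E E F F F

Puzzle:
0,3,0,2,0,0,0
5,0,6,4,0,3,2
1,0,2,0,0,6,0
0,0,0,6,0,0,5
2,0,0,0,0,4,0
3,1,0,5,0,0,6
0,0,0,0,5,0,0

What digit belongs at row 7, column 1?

row 2, column 2 = 7: row 2 has {2,3,4,5,6}; col 2 has {1,3}; region has {2,3,5,6} → only 7 remains.
row 2, column 5 = 1: row 2 has {2,3,4,5,6,7}; col 5 has {5}; region has {2,3,4} → only 1 remains.
row 5, column 4 = 7: row 5 has {2,4}; col 4 has {2,4,5,6}; region has {1,2,3} → only 7 remains.
row 6, column 3 = 4: row 6 has {1,3,5,6}; col 3 has {2,6}; region has {1,2,3,7} → only 4 remains.
row 1, column 1 = 4: row 1 has {2,3}; col 1 has {1,2,3,5}; region has {2,3,5,6,7} → only 4 remains.
row 1, column 3 = 1: row 1 has {2,3,4}; col 3 has {2,4,6}; region has {2,3,4,5,6,7} → only 1 remains.
row 1, column 7 = 7: row 1 has {1,2,3,4}; col 7 has {2,5,6}; region has {1,2,3,4} → only 7 remains.
row 3, column 4 = 3: row 3 has {1,2,6}; col 4 has {2,4,5,6,7}; region has {2,5,6} → only 3 remains.
row 3, column 7 = 4: row 3 has {1,2,3,6}; col 7 has {2,5,6,7}; region has {2,3,5,6} → only 4 remains.
row 4, column 1 = 7: row 4 has {5,6}; col 1 has {1,2,3,4,5}; region has {1,6} → only 7 remains.
row 4, column 3 = 3: row 4 has {5,6,7}; col 3 has {1,2,4,6}; region has {1,6,7} → only 3 remains.
row 5, column 3 = 5: row 5 has {2,4,7}; col 3 has {1,2,3,4,6}; region has {1,2,3,4,7} → only 5 remains.
row 5, column 7 = 1: row 5 has {2,4,5,7}; col 7 has {2,4,5,6,7}; region has {2,3,4,5,6} → only 1 remains.
row 7, column 1 = 6: row 7 has {5}; col 1 has {1,2,3,4,5,7}; region has {5} → only 6 remains.

6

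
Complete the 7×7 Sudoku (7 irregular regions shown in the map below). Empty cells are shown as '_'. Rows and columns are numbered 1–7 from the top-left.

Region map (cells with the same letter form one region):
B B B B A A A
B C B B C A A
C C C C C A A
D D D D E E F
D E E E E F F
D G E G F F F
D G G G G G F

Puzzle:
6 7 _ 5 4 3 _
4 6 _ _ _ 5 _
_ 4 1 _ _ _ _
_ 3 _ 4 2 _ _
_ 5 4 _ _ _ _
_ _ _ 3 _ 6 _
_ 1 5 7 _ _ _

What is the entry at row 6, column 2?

row 1, column 3 = 2: row 1 has {3,4,5,6,7}; col 3 has {1,4,5}; region has {4,5,6,7} → only 2 remains.
row 1, column 7 = 1: row 1 has {2,3,4,5,6,7}; col 7 has {}; region has {3,4,5} → only 1 remains.
row 2, column 3 = 3: row 2 has {4,5,6}; col 3 has {1,2,4,5}; region has {2,4,5,6,7} → only 3 remains.
row 2, column 4 = 1: row 2 has {3,4,5,6}; col 4 has {3,4,5,7}; region has {2,3,4,5,6,7} → only 1 remains.
row 2, column 5 = 7: row 2 has {1,3,4,5,6}; col 5 has {2,4}; region has {1,4,6} → only 7 remains.
row 2, column 7 = 2: row 2 has {1,3,4,5,6,7}; col 7 has {1}; region has {1,3,4,5} → only 2 remains.
row 3, column 4 = 2: row 3 has {1,4}; col 4 has {1,3,4,5,7}; region has {1,4,6,7} → only 2 remains.
row 3, column 6 = 7: row 3 has {1,2,4}; col 6 has {3,5,6}; region has {1,2,3,4,5} → only 7 remains.
row 3, column 7 = 6: row 3 has {1,2,4,7}; col 7 has {1,2}; region has {1,2,3,4,5,7} → only 6 remains.
row 4, column 6 = 1: row 4 has {2,3,4}; col 6 has {3,5,6,7}; region has {2,4,5} → only 1 remains.
row 5, column 4 = 6: row 5 has {4,5}; col 4 has {1,2,3,4,5,7}; region has {1,2,4,5} → only 6 remains.
row 5, column 5 = 3: row 5 has {4,5,6}; col 5 has {2,4,7}; region has {1,2,4,5,6} → only 3 remains.
row 5, column 6 = 2: row 5 has {3,4,5,6}; col 6 has {1,3,5,6,7}; region has {6} → only 2 remains.
row 5, column 7 = 7: row 5 has {2,3,4,5,6}; col 7 has {1,2,6}; region has {2,6} → only 7 remains.
row 6, column 2 = 2: row 6 has {3,6}; col 2 has {1,3,4,5,6,7}; region has {1,3,5,7} → only 2 remains.

2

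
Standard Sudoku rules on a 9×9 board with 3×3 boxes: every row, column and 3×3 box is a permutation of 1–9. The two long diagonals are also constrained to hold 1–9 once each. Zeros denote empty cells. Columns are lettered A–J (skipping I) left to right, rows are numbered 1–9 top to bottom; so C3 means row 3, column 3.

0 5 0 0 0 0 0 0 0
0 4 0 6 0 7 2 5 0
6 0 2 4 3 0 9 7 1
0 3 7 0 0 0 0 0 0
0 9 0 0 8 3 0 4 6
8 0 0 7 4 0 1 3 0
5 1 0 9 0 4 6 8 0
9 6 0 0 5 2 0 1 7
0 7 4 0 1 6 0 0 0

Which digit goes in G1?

H1 = 6: row 1 has {5}; col 8 has {1,3,4,5,7,8}; box has {1,2,5,7,9} → only 6 remains.
E2 = 9: row 2 has {2,4,5,6,7}; col 5 has {1,3,4,5,8}; box has {3,4,6,7} → only 9 remains.
B3 = 8: row 3 has {1,2,3,4,6,7,9}; col 2 has {1,3,4,5,6,7,9}; box has {2,4,5,6} → only 8 remains.
F3 = 5: row 3 has {1,2,3,4,6,7,8,9}; col 6 has {2,3,4,6,7}; box has {3,4,6,7,9} → only 5 remains.
D4 = 5: row 4 has {3,7}; col 4 has {4,6,7,9}; box has {3,4,7,8}; main diagonal has {1,2,4,6,8} → only 5 remains.
F4 = 1: row 4 has {3,5,7}; col 6 has {2,3,4,5,6,7}; box has {3,4,5,7,8}; anti-diagonal has {5,6,7,8,9} → only 1 remains.
G4 = 8: row 4 has {1,3,5,7}; col 7 has {1,2,6,9}; box has {1,3,4,6} → only 8 remains.
D5 = 2: row 5 has {3,4,6,8,9}; col 4 has {4,5,6,7,9}; box has {1,3,4,5,7,8} → only 2 remains.
B6 = 2: row 6 has {1,3,4,7,8}; col 2 has {1,3,4,5,6,7,8,9}; box has {3,7,8,9} → only 2 remains.
F6 = 9: row 6 has {1,2,3,4,7,8}; col 6 has {1,2,3,4,5,6,7}; box has {1,2,3,4,5,7,8}; main diagonal has {1,2,4,5,6,8} → only 9 remains.
J6 = 5: row 6 has {1,2,3,4,7,8,9}; col 9 has {1,6,7}; box has {1,3,4,6,8} → only 5 remains.
C7 = 3: row 7 has {1,4,5,6,8,9}; col 3 has {2,4,7}; box has {1,4,5,6,7,9}; anti-diagonal has {1,5,6,7,8,9} → only 3 remains.
E7 = 7: row 7 has {1,3,4,5,6,8,9}; col 5 has {1,3,4,5,8,9}; box has {1,2,4,5,6,9} → only 7 remains.
J7 = 2: row 7 has {1,3,4,5,6,7,8,9}; col 9 has {1,5,6,7}; box has {1,6,7,8} → only 2 remains.
C8 = 8: row 8 has {1,2,5,6,7,9}; col 3 has {2,3,4,7}; box has {1,3,4,5,6,7,9} → only 8 remains.
D8 = 3: row 8 has {1,2,5,6,7,8,9}; col 4 has {2,4,5,6,7,9}; box has {1,2,4,5,6,7,9} → only 3 remains.
G8 = 4: row 8 has {1,2,3,5,6,7,8,9}; col 7 has {1,2,6,8,9}; box has {1,2,6,7,8} → only 4 remains.
A9 = 2: row 9 has {1,4,6,7}; col 1 has {5,6,8,9}; box has {1,3,4,5,6,7,8,9}; anti-diagonal has {1,3,5,6,7,8,9} → only 2 remains.
D9 = 8: row 9 has {1,2,4,6,7}; col 4 has {2,3,4,5,6,7,9}; box has {1,2,3,4,5,6,7,9} → only 8 remains.
H9 = 9: row 9 has {1,2,4,6,7,8}; col 8 has {1,3,4,5,6,7,8}; box has {1,2,4,6,7,8} → only 9 remains.
J9 = 3: row 9 has {1,2,4,6,7,8,9}; col 9 has {1,2,5,6,7}; box has {1,2,4,6,7,8,9}; main diagonal has {1,2,4,5,6,8,9} → only 3 remains.
A1 = 7: row 1 has {5,6}; col 1 has {2,5,6,8,9}; box has {2,4,5,6,8}; main diagonal has {1,2,3,4,5,6,8,9} → only 7 remains.
D1 = 1: row 1 has {5,6,7}; col 4 has {2,3,4,5,6,7,8,9}; box has {3,4,5,6,7,9} → only 1 remains.
E1 = 2: row 1 has {1,5,6,7}; col 5 has {1,3,4,5,7,8,9}; box has {1,3,4,5,6,7,9} → only 2 remains.
F1 = 8: row 1 has {1,2,5,6,7}; col 6 has {1,2,3,4,5,6,7,9}; box has {1,2,3,4,5,6,7,9} → only 8 remains.
G1 = 3: row 1 has {1,2,5,6,7,8}; col 7 has {1,2,4,6,8,9}; box has {1,2,5,6,7,9} → only 3 remains.

3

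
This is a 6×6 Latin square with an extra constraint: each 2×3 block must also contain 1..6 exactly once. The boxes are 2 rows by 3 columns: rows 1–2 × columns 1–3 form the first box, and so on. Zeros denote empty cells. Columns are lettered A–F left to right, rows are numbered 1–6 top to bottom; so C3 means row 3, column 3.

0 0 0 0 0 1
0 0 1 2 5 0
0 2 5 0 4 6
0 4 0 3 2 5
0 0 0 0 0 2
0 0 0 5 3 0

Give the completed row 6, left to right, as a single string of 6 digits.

E1 = 6 (sole candidate).
D3 = 1 (sole candidate).
C4 = 6 (sole candidate).
E5 = 1 (sole candidate).
F6 = 4: row 6 has {3,5}; col 6 has {1,2,5,6}; box has {1,2,3,5} → only 4 remains.
D1 = 4 (sole candidate).
F2 = 3 (sole candidate).
A3 = 3 (sole candidate).
A4 = 1 (sole candidate).
D5 = 6 (sole candidate).
C6 = 2: row 6 has {3,4,5}; col 3 has {1,5,6}; box has {} → only 2 remains.
C1 = 3 (sole candidate).
B2 = 6 (sole candidate).
C5 = 4 (sole candidate).
A6 = 6: row 6 has {2,3,4,5}; col 1 has {1,3}; box has {2,4} → only 6 remains.
B6 = 1: row 6 has {2,3,4,5,6}; col 2 has {2,4,6}; box has {2,4,6} → only 1 remains.

612534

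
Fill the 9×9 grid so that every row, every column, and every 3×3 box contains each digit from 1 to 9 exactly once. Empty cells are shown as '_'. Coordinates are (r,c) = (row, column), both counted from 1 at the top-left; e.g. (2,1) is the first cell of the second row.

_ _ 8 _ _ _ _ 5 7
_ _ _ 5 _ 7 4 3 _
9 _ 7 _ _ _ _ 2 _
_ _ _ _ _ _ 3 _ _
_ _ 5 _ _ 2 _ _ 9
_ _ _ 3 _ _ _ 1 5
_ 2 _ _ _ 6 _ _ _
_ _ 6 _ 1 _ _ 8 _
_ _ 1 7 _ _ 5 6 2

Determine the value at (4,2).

1

(2,3) = 2: row 2 has {3,4,5,7}; col 3 has {1,5,6,7,8}; box has {7,8,9} → only 2 remains.
(2,5) = 9: in row 2, 9 can only go here (every other open cell in that row sees a 9).
(1,7) = 9: in row 1, 9 can only go here (every other open cell in that row sees a 9).
(8,7) = 7: row 8 has {1,6,8}; col 7 has {3,4,5,9}; box has {2,5,6,8} → only 7 remains.
(7,7) = 1: row 7 has {2,6}; col 7 has {3,4,5,7,9}; box has {2,5,6,7,8} → only 1 remains.
(2,9) = 8: in row 2, 8 can only go here (every other open cell in that row sees an 8).
(3,7) = 6: row 3 has {2,7,9}; col 7 has {1,3,4,5,7,9}; box has {2,3,4,5,7,8,9} → only 6 remains.
(3,9) = 1: row 3 has {2,6,7,9}; col 9 has {2,5,7,8,9}; box has {2,3,4,5,6,7,8,9} → only 1 remains.
(5,7) = 8: row 5 has {2,5,9}; col 7 has {1,3,4,5,6,7,9}; box has {1,3,5,9} → only 8 remains.
(6,7) = 2: row 6 has {1,3,5}; col 7 has {1,3,4,5,6,7,8,9}; box has {1,3,5,8,9} → only 2 remains.
(3,2) = 5: in row 3, 5 can only go here (every other open cell in that row sees a 5).
(4,1) = 2: in row 4, 2 can only go here (every other open cell in that row sees a 2).
(7,1) = 7: in row 7, 7 can only go here (every other open cell in that row sees a 7).
(7,5) = 5: in row 7, 5 can only go here (every other open cell in that row sees a 5).
(4,6) = 5: in row 4, 5 can only go here (every other open cell in that row sees a 5).
(7,4) = 8: in row 7, 8 can only go here (every other open cell in that row sees an 8).
(3,4) = 4: row 3 has {1,2,5,6,7,9}; col 4 has {3,5,7,8}; box has {5,7,9} → only 4 remains.
(8,4) = 2: in row 8, 2 can only go here (every other open cell in that row sees a 2).
(8,1) = 5: in row 8, 5 can only go here (every other open cell in that row sees a 5).
(1,5) = 2: in row 1, 2 can only go here (every other open cell in that row sees a 2).
(7,3) = 3: in column 3, 3 can only go here (every other open cell in that column sees a 3).
(7,9) = 4: row 7 has {1,2,3,5,6,7,8}; col 9 has {1,2,5,7,8,9}; box has {1,2,5,6,7,8} → only 4 remains.
(8,9) = 3: row 8 has {1,2,5,6,7,8}; col 9 has {1,2,4,5,7,8,9}; box has {1,2,4,5,6,7,8} → only 3 remains.
(4,9) = 6: row 4 has {2,3,5}; col 9 has {1,2,3,4,5,7,8,9}; box has {1,2,3,5,8,9} → only 6 remains.
(7,8) = 9: row 7 has {1,2,3,4,5,6,7,8}; col 8 has {1,2,3,5,6,8}; box has {1,2,3,4,5,6,7,8} → only 9 remains.
(4,4) = 9: in column 4, 9 can only go here (every other open cell in that column sees a 9).
(4,3) = 4: row 4 has {2,3,5,6,9}; col 3 has {1,2,3,5,6,7,8}; box has {2,5} → only 4 remains.
(4,8) = 7: row 4 has {2,3,4,5,6,9}; col 8 has {1,2,3,5,6,8,9}; box has {1,2,3,5,6,8,9} → only 7 remains.
(5,8) = 4: row 5 has {2,5,8,9}; col 8 has {1,2,3,5,6,7,8,9}; box has {1,2,3,5,6,7,8,9} → only 4 remains.
(6,3) = 9: row 6 has {1,2,3,5}; col 3 has {1,2,3,4,5,6,7,8}; box has {2,4,5} → only 9 remains.
(4,5) = 8: row 4 has {2,3,4,5,6,7,9}; col 5 has {1,2,5,9}; box has {2,3,5,9} → only 8 remains.
(6,6) = 4: row 6 has {1,2,3,5,9}; col 6 has {2,5,6,7}; box has {2,3,5,8,9} → only 4 remains.
(8,6) = 9: row 8 has {1,2,3,5,6,7,8}; col 6 has {2,4,5,6,7}; box has {1,2,5,6,7,8} → only 9 remains.
(9,6) = 3: row 9 has {1,2,5,6,7}; col 6 has {2,4,5,6,7,9}; box has {1,2,5,6,7,8,9} → only 3 remains.
(1,6) = 1: row 1 has {2,5,7,8,9}; col 6 has {2,3,4,5,6,7,9}; box has {2,4,5,7,9} → only 1 remains.
(3,5) = 3: row 3 has {1,2,4,5,6,7,9}; col 5 has {1,2,5,8,9}; box has {1,2,4,5,7,9} → only 3 remains.
(3,6) = 8: row 3 has {1,2,3,4,5,6,7,9}; col 6 has {1,2,3,4,5,6,7,9}; box has {1,2,3,4,5,7,9} → only 8 remains.
(4,2) = 1: row 4 has {2,3,4,5,6,7,8,9}; col 2 has {2,5}; box has {2,4,5,9} → only 1 remains.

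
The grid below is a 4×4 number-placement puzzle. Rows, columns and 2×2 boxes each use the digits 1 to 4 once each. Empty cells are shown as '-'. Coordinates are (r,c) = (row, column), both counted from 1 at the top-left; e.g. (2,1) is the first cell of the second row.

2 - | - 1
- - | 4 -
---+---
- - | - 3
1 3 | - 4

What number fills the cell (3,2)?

2

(1,2) = 4: row 1 has {1,2}; col 2 has {3}; box has {2} → only 4 remains.
(1,3) = 3: row 1 has {1,2,4}; col 3 has {4}; box has {1,4} → only 3 remains.
(2,1) = 3: row 2 has {4}; col 1 has {1,2}; box has {2,4} → only 3 remains.
(2,2) = 1: row 2 has {3,4}; col 2 has {3,4}; box has {2,3,4} → only 1 remains.
(2,4) = 2: row 2 has {1,3,4}; col 4 has {1,3,4}; box has {1,3,4} → only 2 remains.
(3,1) = 4: row 3 has {3}; col 1 has {1,2,3}; box has {1,3} → only 4 remains.
(3,2) = 2: row 3 has {3,4}; col 2 has {1,3,4}; box has {1,3,4} → only 2 remains.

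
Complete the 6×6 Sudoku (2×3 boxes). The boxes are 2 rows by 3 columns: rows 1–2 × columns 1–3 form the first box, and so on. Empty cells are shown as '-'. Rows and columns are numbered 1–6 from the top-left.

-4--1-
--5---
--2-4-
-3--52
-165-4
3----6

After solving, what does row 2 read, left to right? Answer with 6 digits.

125463

r1c3 = 3 (sole candidate).
r1c6 = 5 (sole candidate).
r2c6 = 3: row 2 has {5}; col 6 has {2,4,5,6}; box has {1,5} → only 3 remains.
r3c6 = 1 (sole candidate).
r4c4 = 6 (sole candidate).
r5c1 = 2 (sole candidate).
r5c5 = 3 (sole candidate).
r6c2 = 5 (sole candidate).
r6c3 = 4 (sole candidate).
r6c5 = 2 (sole candidate).
r1c1 = 6 (sole candidate).
r1c4 = 2 (sole candidate).
r2c1 = 1: row 2 has {3,5}; col 1 has {2,3,6}; box has {3,4,5,6} → only 1 remains.
r2c2 = 2: row 2 has {1,3,5}; col 2 has {1,3,4,5}; box has {1,3,4,5,6} → only 2 remains.
r2c4 = 4: row 2 has {1,2,3,5}; col 4 has {2,5,6}; box has {1,2,3,5} → only 4 remains.
r2c5 = 6: row 2 has {1,2,3,4,5}; col 5 has {1,2,3,4,5}; box has {1,2,3,4,5} → only 6 remains.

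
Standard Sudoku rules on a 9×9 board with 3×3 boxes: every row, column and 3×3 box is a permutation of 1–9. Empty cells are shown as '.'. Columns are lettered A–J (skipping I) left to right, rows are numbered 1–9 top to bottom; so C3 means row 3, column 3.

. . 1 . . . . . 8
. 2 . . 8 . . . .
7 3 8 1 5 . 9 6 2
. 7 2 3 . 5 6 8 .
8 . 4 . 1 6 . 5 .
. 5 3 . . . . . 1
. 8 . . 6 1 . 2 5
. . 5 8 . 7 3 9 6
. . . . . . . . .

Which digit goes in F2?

3

F3 = 4 (sole candidate).
B5 = 9 (sole candidate).
A6 = 6 (sole candidate).
A4 = 1 (sole candidate).
J5 = 3 (hidden single in row 5).
F6 = 8 (hidden single in row 6).
A7 = 3 (hidden single in row 7).
B8 = 1 (hidden single in row 8).
D9 = 5 (hidden single in row 9).
G9 = 8 (hidden single in row 9).
H9 = 1 (hidden single in row 9).
G2 = 1 (hidden single in row 2).
A2 = 5 (hidden single in row 2).
G1 = 5 (hidden single in row 1).
J4 = 9 (hidden single in column 9).
E4 = 4 (sole candidate).
E8 = 2 (sole candidate).
A8 = 4 (sole candidate).
B9 = 6 (sole candidate).
A1 = 9 (sole candidate).
B1 = 4 (sole candidate).
C2 = 6 (sole candidate).
A9 = 2 (sole candidate).
D1 = 6 (hidden single in row 1).
F1 = 2 (hidden single in row 1).
J9 = 4 (hidden single in row 9).
J2 = 7 (sole candidate).
G7 = 7 (sole candidate).
H1 = 3 (sole candidate).
D2 = 9 (sole candidate).
F2 = 3: row 2 has {1,2,5,6,7,8,9}; col 6 has {1,2,4,5,6,7,8}; box has {1,2,4,5,6,8,9} → only 3 remains.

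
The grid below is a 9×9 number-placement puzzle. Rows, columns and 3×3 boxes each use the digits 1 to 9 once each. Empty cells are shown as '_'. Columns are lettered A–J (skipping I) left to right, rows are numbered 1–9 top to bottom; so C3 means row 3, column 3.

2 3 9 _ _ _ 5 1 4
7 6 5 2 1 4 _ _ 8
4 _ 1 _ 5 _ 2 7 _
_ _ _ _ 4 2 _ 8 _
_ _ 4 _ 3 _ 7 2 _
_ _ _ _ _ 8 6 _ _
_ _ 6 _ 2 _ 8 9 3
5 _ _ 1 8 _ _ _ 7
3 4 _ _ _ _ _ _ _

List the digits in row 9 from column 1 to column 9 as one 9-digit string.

H2 = 3: row 2 has {1,2,4,5,6,7,8}; col 8 has {1,2,7,8,9}; box has {1,2,4,5,7,8} → only 3 remains.
B3 = 8: row 3 has {1,2,4,5,7}; col 2 has {3,4,6}; box has {1,2,3,4,5,6,7,9} → only 8 remains.
A7 = 1: row 7 has {2,3,6,8,9}; col 1 has {2,3,4,5,7}; box has {3,4,5,6} → only 1 remains.
B7 = 7: row 7 has {1,2,3,6,8,9}; col 2 has {3,4,6,8}; box has {1,3,4,5,6} → only 7 remains.
F7 = 5: row 7 has {1,2,3,6,7,8,9}; col 6 has {2,4,8}; box has {1,2,8} → only 5 remains.
C8 = 2: row 8 has {1,5,7,8}; col 3 has {1,4,5,6,9}; box has {1,3,4,5,6,7} → only 2 remains.
G8 = 4: row 8 has {1,2,5,7,8}; col 7 has {2,5,6,7,8}; box has {3,7,8,9} → only 4 remains.
H8 = 6: row 8 has {1,2,4,5,7,8}; col 8 has {1,2,3,7,8,9}; box has {3,4,7,8,9} → only 6 remains.
C9 = 8: row 9 has {3,4}; col 3 has {1,2,4,5,6,9}; box has {1,2,3,4,5,6,7} → only 8 remains.
G9 = 1: row 9 has {3,4,8}; col 7 has {2,4,5,6,7,8}; box has {3,4,6,7,8,9} → only 1 remains.
H9 = 5: row 9 has {1,3,4,8}; col 8 has {1,2,3,6,7,8,9}; box has {1,3,4,6,7,8,9} → only 5 remains.
J9 = 2: row 9 has {1,3,4,5,8}; col 9 has {3,4,7,8}; box has {1,3,4,5,6,7,8,9} → only 2 remains.
G2 = 9: row 2 has {1,2,3,4,5,6,7,8}; col 7 has {1,2,4,5,6,7,8}; box has {1,2,3,4,5,7,8} → only 9 remains.
J3 = 6: row 3 has {1,2,4,5,7,8}; col 9 has {2,3,4,7,8}; box has {1,2,3,4,5,7,8,9} → only 6 remains.
G4 = 3: row 4 has {2,4,8}; col 7 has {1,2,4,5,6,7,8,9}; box has {2,6,7,8} → only 3 remains.
A6 = 9: row 6 has {6,8}; col 1 has {1,2,3,4,5,7}; box has {4} → only 9 remains.
E6 = 7: row 6 has {6,8,9}; col 5 has {1,2,3,4,5,8}; box has {2,3,4,8} → only 7 remains.
H6 = 4: row 6 has {6,7,8,9}; col 8 has {1,2,3,5,6,7,8,9}; box has {2,3,6,7,8} → only 4 remains.
D7 = 4: row 7 has {1,2,3,5,6,7,8,9}; col 4 has {1,2}; box has {1,2,5,8} → only 4 remains.
B8 = 9: row 8 has {1,2,4,5,6,7,8}; col 2 has {3,4,6,7,8}; box has {1,2,3,4,5,6,7,8} → only 9 remains.
F8 = 3: row 8 has {1,2,4,5,6,7,8,9}; col 6 has {2,4,5,8}; box has {1,2,4,5,8} → only 3 remains.
E1 = 6: row 1 has {1,2,3,4,5,9}; col 5 has {1,2,3,4,5,7,8}; box has {1,2,4,5} → only 6 remains.
F1 = 7: row 1 has {1,2,3,4,5,6,9}; col 6 has {2,3,4,5,8}; box has {1,2,4,5,6} → only 7 remains.
F3 = 9: row 3 has {1,2,4,5,6,7,8}; col 6 has {2,3,4,5,7,8}; box has {1,2,4,5,6,7} → only 9 remains.
A4 = 6: row 4 has {2,3,4,8}; col 1 has {1,2,3,4,5,7,9}; box has {4,9} → only 6 remains.
C4 = 7: row 4 has {2,3,4,6,8}; col 3 has {1,2,4,5,6,8,9}; box has {4,6,9} → only 7 remains.
A5 = 8: row 5 has {2,3,4,7}; col 1 has {1,2,3,4,5,6,7,9}; box has {4,6,7,9} → only 8 remains.
C6 = 3: row 6 has {4,6,7,8,9}; col 3 has {1,2,4,5,6,7,8,9}; box has {4,6,7,8,9} → only 3 remains.
D6 = 5: row 6 has {3,4,6,7,8,9}; col 4 has {1,2,4}; box has {2,3,4,7,8} → only 5 remains.
J6 = 1: row 6 has {3,4,5,6,7,8,9}; col 9 has {2,3,4,6,7,8}; box has {2,3,4,6,7,8} → only 1 remains.
E9 = 9: row 9 has {1,2,3,4,5,8}; col 5 has {1,2,3,4,5,6,7,8}; box has {1,2,3,4,5,8} → only 9 remains.
F9 = 6: row 9 has {1,2,3,4,5,8,9}; col 6 has {2,3,4,5,7,8,9}; box has {1,2,3,4,5,8,9} → only 6 remains.
D1 = 8: row 1 has {1,2,3,4,5,6,7,9}; col 4 has {1,2,4,5}; box has {1,2,4,5,6,7,9} → only 8 remains.
D3 = 3: row 3 has {1,2,4,5,6,7,8,9}; col 4 has {1,2,4,5,8}; box has {1,2,4,5,6,7,8,9} → only 3 remains.
D4 = 9: row 4 has {2,3,4,6,7,8}; col 4 has {1,2,3,4,5,8}; box has {2,3,4,5,7,8} → only 9 remains.
J4 = 5: row 4 has {2,3,4,6,7,8,9}; col 9 has {1,2,3,4,6,7,8}; box has {1,2,3,4,6,7,8} → only 5 remains.
D5 = 6: row 5 has {2,3,4,7,8}; col 4 has {1,2,3,4,5,8,9}; box has {2,3,4,5,7,8,9} → only 6 remains.
F5 = 1: row 5 has {2,3,4,6,7,8}; col 6 has {2,3,4,5,6,7,8,9}; box has {2,3,4,5,6,7,8,9} → only 1 remains.
J5 = 9: row 5 has {1,2,3,4,6,7,8}; col 9 has {1,2,3,4,5,6,7,8}; box has {1,2,3,4,5,6,7,8} → only 9 remains.
B6 = 2: row 6 has {1,3,4,5,6,7,8,9}; col 2 has {3,4,6,7,8,9}; box has {3,4,6,7,8,9} → only 2 remains.
D9 = 7: row 9 has {1,2,3,4,5,6,8,9}; col 4 has {1,2,3,4,5,6,8,9}; box has {1,2,3,4,5,6,8,9} → only 7 remains.

348796152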